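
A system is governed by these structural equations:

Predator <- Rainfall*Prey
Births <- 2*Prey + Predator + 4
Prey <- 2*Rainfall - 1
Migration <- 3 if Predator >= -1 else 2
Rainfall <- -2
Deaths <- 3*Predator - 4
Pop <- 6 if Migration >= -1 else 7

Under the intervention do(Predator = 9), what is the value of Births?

3

The intervention breaks the incoming arrows to Predator: Predator <- Rainfall*Prey no longer applies, and Predator = 9.
Prey = 2*Rainfall - 1  [with Rainfall=-2]  = -5
Births = 2*Prey + Predator + 4  [with Prey=-5, Predator=9]  = 3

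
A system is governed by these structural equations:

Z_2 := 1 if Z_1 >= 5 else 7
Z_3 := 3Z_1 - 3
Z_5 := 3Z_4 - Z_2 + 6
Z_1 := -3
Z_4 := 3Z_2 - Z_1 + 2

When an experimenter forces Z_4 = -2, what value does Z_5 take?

Intervening sets Z_4 = -2 and removes its equation (Z_4 := 3Z_2 - Z_1 + 2).
Z_2 = 1 if Z_1 >= 5 else 7  [with Z_1=-3]  = 7
Z_5 = 3Z_4 - Z_2 + 6  [with Z_4=-2, Z_2=7]  = -7

-7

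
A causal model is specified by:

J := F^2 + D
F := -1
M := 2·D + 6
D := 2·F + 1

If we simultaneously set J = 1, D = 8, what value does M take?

22

The joint intervention fixes J = 1, D = 8, removing each variable's own equation.
M = 2·D + 6  [with D=8]  = 22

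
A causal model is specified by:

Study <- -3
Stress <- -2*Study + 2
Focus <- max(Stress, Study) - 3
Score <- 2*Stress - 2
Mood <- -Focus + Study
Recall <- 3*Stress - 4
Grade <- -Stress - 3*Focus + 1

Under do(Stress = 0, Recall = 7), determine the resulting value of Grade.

10

Setting Stress = 0, Recall = 7 by intervention discards those variables' equations.
Focus = max(Stress, Study) - 3  [with Stress=0, Study=-3]  = -3
Grade = -Stress - 3*Focus + 1  [with Stress=0, Focus=-3]  = 10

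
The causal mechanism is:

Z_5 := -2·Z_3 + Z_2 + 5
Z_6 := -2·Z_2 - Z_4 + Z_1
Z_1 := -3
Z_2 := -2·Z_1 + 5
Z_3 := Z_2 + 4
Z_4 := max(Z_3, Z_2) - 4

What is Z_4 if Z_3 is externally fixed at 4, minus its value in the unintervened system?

-4

The intervention breaks the incoming arrows to Z_3: Z_3 := Z_2 + 4 no longer applies, and Z_3 = 4.
Z_2 = -2·Z_1 + 5  [with Z_1=-3]  = 11
Z_4 = max(Z_3, Z_2) - 4  [with Z_3=4, Z_2=11]  = 7
Without intervention: Z_2 = -2·Z_1 + 5  [with Z_1=-3]  = 11; Z_3 = Z_2 + 4  [with Z_2=11]  = 15; Z_4 = max(Z_3, Z_2) - 4  [with Z_3=15, Z_2=11]  = 11.
Change = 7 − 11 = -4.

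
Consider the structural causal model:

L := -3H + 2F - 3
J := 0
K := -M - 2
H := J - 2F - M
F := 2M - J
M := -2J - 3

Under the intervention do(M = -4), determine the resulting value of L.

Under do(M=-4), the mechanism M := -2J - 3 is discarded; M is fixed at -4.
F = 2M - J  [with M=-4, J=0]  = -8
H = J - 2F - M  [with J=0, F=-8, M=-4]  = 20
L = -3H + 2F - 3  [with H=20, F=-8]  = -79

-79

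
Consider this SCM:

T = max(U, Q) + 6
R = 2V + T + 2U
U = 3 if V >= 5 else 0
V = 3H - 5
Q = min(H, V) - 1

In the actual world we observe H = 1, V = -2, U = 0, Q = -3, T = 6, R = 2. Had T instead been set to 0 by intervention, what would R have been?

-4

The intervention breaks the incoming arrows to T: T = max(U, Q) + 6 no longer applies, and T = 0.
V = 3H - 5  [with H=1]  = -2
U = 3 if V >= 5 else 0  [with V=-2]  = 0
R = 2V + T + 2U  [with V=-2, T=0, U=0]  = -4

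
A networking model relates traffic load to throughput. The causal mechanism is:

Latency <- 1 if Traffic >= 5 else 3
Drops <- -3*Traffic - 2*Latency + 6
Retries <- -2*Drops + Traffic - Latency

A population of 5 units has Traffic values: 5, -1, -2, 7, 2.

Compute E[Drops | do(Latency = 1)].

Under do(Latency=1), Latency's equation is replaced by Latency=1 for every unit. Per-unit Drops: -11, 7, 10, -17, -2. Mean = -2.6.

-2.6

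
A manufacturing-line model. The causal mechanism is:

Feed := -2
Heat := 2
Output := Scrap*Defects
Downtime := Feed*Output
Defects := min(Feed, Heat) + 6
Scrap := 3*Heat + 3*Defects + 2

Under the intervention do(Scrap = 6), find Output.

24

Intervening sets Scrap = 6 and removes its equation (Scrap := 3*Heat + 3*Defects + 2).
Defects = min(Feed, Heat) + 6  [with Feed=-2, Heat=2]  = 4
Output = Scrap*Defects  [with Scrap=6, Defects=4]  = 24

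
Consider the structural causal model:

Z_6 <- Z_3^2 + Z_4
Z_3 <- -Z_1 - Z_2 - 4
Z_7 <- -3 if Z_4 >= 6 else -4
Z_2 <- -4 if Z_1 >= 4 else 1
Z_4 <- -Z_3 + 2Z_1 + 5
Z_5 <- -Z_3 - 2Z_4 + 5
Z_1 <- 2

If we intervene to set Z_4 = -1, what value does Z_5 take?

14

Intervening sets Z_4 = -1 and removes its equation (Z_4 <- -Z_3 + 2Z_1 + 5).
Z_2 = -4 if Z_1 >= 4 else 1  [with Z_1=2]  = 1
Z_3 = -Z_1 - Z_2 - 4  [with Z_1=2, Z_2=1]  = -7
Z_5 = -Z_3 - 2Z_4 + 5  [with Z_3=-7, Z_4=-1]  = 14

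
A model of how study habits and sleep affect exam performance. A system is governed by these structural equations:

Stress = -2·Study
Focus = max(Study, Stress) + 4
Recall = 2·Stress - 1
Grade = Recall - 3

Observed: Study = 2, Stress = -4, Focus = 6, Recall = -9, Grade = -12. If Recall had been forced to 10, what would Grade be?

Intervening sets Recall = 10 and removes its equation (Recall = 2·Stress - 1).
Grade = Recall - 3  [with Recall=10]  = 7

7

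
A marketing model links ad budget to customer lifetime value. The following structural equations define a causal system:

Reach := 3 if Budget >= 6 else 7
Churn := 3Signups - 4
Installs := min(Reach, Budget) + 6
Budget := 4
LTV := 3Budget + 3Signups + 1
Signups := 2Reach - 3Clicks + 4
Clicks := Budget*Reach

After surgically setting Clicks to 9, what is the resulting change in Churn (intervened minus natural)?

171

The intervention breaks the incoming arrows to Clicks: Clicks := Budget*Reach no longer applies, and Clicks = 9.
Reach = 3 if Budget >= 6 else 7  [with Budget=4]  = 7
Signups = 2Reach - 3Clicks + 4  [with Reach=7, Clicks=9]  = -9
Churn = 3Signups - 4  [with Signups=-9]  = -31
Without intervention: Reach = 3 if Budget >= 6 else 7  [with Budget=4]  = 7; Clicks = Budget*Reach  [with Budget=4, Reach=7]  = 28; Signups = 2Reach - 3Clicks + 4  [with Reach=7, Clicks=28]  = -66; Churn = 3Signups - 4  [with Signups=-66]  = -202.
Change = -31 − (-202) = 171.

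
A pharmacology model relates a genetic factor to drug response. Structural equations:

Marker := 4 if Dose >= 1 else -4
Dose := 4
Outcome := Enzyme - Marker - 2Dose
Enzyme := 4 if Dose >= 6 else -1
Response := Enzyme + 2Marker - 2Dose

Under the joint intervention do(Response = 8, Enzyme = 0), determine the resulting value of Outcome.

-12

The joint intervention fixes Response = 8, Enzyme = 0, removing each variable's own equation.
Marker = 4 if Dose >= 1 else -4  [with Dose=4]  = 4
Outcome = Enzyme - Marker - 2Dose  [with Enzyme=0, Marker=4, Dose=4]  = -12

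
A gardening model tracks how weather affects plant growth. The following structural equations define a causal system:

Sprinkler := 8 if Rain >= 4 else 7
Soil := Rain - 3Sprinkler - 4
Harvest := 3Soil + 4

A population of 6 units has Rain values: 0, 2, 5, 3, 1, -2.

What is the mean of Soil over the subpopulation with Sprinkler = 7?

-24.2

Conditioning on Sprinkler=7 selects the 5 unit(s) with Rain ∈ {0, 2, 3, 1, -2}. Their Soil values: -25, -23, -22, -24, -27. Mean = -24.2.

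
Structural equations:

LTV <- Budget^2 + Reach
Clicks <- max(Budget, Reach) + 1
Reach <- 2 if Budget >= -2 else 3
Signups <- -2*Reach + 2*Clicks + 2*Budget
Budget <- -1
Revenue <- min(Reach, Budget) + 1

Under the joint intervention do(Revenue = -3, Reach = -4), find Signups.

6

Setting Revenue = -3, Reach = -4 by intervention discards those variables' equations.
Clicks = max(Budget, Reach) + 1  [with Budget=-1, Reach=-4]  = 0
Signups = -2*Reach + 2*Clicks + 2*Budget  [with Reach=-4, Clicks=0, Budget=-1]  = 6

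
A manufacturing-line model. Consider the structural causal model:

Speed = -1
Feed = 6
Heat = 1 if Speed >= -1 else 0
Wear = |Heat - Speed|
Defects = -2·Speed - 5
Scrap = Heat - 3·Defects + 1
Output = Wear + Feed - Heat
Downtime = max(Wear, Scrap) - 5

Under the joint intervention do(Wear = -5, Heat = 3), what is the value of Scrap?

The joint intervention fixes Wear = -5, Heat = 3, removing each variable's own equation.
Defects = -2·Speed - 5  [with Speed=-1]  = -3
Scrap = Heat - 3·Defects + 1  [with Heat=3, Defects=-3]  = 13

13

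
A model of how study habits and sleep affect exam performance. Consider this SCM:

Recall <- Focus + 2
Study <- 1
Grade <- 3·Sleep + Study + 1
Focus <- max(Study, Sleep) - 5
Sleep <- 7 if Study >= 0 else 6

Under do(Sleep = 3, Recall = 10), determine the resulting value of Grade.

11

Setting Sleep = 3, Recall = 10 by intervention discards those variables' equations.
Grade = 3·Sleep + Study + 1  [with Sleep=3, Study=1]  = 11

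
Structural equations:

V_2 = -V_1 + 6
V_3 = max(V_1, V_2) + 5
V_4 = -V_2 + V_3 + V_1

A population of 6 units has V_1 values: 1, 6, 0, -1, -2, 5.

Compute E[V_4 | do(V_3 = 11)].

8

Every unit gets V_3=11 under the intervention. V_4 values become 7, 17, 5, 3, 1, 15; E[V_4|do(V_3=11)] = 8.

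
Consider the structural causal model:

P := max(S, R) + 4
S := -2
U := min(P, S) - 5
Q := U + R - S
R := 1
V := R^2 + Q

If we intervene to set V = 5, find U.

-7

do(V=5) replaces the equation V := R^2 + Q with the constant V = 5.
No directed path runs from V to U, so U keeps its natural value.
P = max(S, R) + 4  [with S=-2, R=1]  = 5
U = min(P, S) - 5  [with P=5, S=-2]  = -7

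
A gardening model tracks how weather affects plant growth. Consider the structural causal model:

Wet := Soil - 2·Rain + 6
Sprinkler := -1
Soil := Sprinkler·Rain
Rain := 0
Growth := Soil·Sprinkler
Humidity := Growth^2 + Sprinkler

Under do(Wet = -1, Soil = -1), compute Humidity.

0

The joint intervention fixes Wet = -1, Soil = -1, removing each variable's own equation.
Growth = Soil·Sprinkler  [with Soil=-1, Sprinkler=-1]  = 1
Humidity = Growth^2 + Sprinkler  [with Growth=1, Sprinkler=-1]  = 0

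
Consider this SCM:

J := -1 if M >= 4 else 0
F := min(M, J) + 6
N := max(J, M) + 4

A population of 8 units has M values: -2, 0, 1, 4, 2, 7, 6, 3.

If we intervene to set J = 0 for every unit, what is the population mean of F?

5.75

do(J=0) breaks J's dependence on M. With J=0 fixed, F across the units is 4, 6, 6, 6, 6, 6, 6, 6, mean 5.75.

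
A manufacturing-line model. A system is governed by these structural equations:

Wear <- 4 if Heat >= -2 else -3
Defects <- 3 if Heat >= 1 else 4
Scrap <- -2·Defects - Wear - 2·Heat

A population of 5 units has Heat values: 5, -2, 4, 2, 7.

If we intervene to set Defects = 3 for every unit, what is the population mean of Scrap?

-16.4

do(Defects=3) breaks Defects's dependence on Heat. With Defects=3 fixed, Scrap across the units is -20, -6, -18, -14, -24, mean -16.4.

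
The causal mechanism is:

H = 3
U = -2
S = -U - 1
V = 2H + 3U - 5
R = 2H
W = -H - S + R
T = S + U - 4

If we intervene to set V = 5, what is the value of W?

2

The intervention breaks the incoming arrows to V: V = 2H + 3U - 5 no longer applies, and V = 5.
No directed path runs from V to W, so W keeps its natural value.
R = 2H  [with H=3]  = 6
S = -U - 1  [with U=-2]  = 1
W = -H - S + R  [with H=3, S=1, R=6]  = 2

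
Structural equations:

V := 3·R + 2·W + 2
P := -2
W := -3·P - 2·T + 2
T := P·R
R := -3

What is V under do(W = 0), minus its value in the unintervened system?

8

Intervening sets W = 0 and removes its equation (W := -3·P - 2·T + 2).
V = 3·R + 2·W + 2  [with R=-3, W=0]  = -7
Without intervention: T = P·R  [with P=-2, R=-3]  = 6; W = -3·P - 2·T + 2  [with P=-2, T=6]  = -4; V = 3·R + 2·W + 2  [with R=-3, W=-4]  = -15.
Change = -7 − (-15) = 8.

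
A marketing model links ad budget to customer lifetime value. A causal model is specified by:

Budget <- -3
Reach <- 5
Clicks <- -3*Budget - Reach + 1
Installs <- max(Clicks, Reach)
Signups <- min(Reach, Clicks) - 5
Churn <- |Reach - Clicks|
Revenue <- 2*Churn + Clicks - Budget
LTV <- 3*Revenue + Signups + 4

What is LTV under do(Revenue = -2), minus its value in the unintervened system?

-30

do(Revenue=-2) replaces the equation Revenue <- 2*Churn + Clicks - Budget with the constant Revenue = -2.
Clicks = -3*Budget - Reach + 1  [with Budget=-3, Reach=5]  = 5
Signups = min(Reach, Clicks) - 5  [with Reach=5, Clicks=5]  = 0
LTV = 3*Revenue + Signups + 4  [with Revenue=-2, Signups=0]  = -2
Without intervention: Clicks = -3*Budget - Reach + 1  [with Budget=-3, Reach=5]  = 5; Signups = min(Reach, Clicks) - 5  [with Reach=5, Clicks=5]  = 0; Churn = |Reach - Clicks|  [with Reach=5, Clicks=5]  = 0; Revenue = 2*Churn + Clicks - Budget  [with Churn=0, Clicks=5, Budget=-3]  = 8; LTV = 3*Revenue + Signups + 4  [with Revenue=8, Signups=0]  = 28.
Change = -2 − 28 = -30.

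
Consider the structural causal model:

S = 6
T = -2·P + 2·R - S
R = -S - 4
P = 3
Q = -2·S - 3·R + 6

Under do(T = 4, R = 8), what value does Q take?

-30

The joint intervention fixes T = 4, R = 8, removing each variable's own equation.
Q = -2·S - 3·R + 6  [with S=6, R=8]  = -30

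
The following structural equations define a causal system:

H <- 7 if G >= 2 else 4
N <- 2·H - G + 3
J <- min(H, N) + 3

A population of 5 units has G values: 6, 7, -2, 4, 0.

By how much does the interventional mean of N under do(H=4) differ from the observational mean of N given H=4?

-4

Every unit gets H=4 under the intervention. N values become 5, 4, 13, 7, 11; E[N|do(H=4)] = 8.
E[N|H=4] averages over only the 2 units with H=4 (G = -2, 0): N = 13, 11, mean 12.
Difference = 8 − 12 = -4.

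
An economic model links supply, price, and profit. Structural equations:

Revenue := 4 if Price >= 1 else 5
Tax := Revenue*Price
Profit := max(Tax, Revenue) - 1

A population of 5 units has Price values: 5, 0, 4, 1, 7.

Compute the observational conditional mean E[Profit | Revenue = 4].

Observing Revenue=4 restricts to units where Revenue's equation naturally yields 4: Price ∈ {5, 4, 1, 7}. In that subpopulation Profit = 19, 15, 3, 27, mean 16.

16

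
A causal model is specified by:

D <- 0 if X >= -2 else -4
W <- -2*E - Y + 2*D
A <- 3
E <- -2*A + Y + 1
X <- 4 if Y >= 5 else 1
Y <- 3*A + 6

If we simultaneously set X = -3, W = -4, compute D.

Setting X = -3, W = -4 by intervention discards those variables' equations.
D = 0 if X >= -2 else -4  [with X=-3]  = -4

-4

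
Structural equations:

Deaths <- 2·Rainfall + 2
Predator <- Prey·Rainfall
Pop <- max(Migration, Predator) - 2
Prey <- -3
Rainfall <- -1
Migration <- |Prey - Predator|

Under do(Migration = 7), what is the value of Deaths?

The intervention breaks the incoming arrows to Migration: Migration <- |Prey - Predator| no longer applies, and Migration = 7.
Since Deaths is not a descendant of the intervened variable, it is unaffected.
Deaths = 2·Rainfall + 2  [with Rainfall=-1]  = 0

0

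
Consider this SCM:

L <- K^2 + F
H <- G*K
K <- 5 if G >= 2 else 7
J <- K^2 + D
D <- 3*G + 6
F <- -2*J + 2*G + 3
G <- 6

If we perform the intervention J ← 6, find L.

28

The intervention breaks the incoming arrows to J: J <- K^2 + D no longer applies, and J = 6.
K = 5 if G >= 2 else 7  [with G=6]  = 5
F = -2*J + 2*G + 3  [with J=6, G=6]  = 3
L = K^2 + F  [with K=5, F=3]  = 28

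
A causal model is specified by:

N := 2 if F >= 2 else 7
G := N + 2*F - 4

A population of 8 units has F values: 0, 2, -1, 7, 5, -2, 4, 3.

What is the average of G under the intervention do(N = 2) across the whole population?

The intervention sets N=2 in all 8 units regardless of F. Recomputing G per unit gives -2, 2, -4, 12, 8, -6, 6, 4; average 2.5.

2.5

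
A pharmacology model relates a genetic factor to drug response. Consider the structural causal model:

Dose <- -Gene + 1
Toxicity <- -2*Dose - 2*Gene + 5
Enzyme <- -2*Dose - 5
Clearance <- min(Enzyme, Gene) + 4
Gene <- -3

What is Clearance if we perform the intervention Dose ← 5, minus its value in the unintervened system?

do(Dose=5) replaces the equation Dose <- -Gene + 1 with the constant Dose = 5.
Enzyme = -2*Dose - 5  [with Dose=5]  = -15
Clearance = min(Enzyme, Gene) + 4  [with Enzyme=-15, Gene=-3]  = -11
Without intervention: Dose = -Gene + 1  [with Gene=-3]  = 4; Enzyme = -2*Dose - 5  [with Dose=4]  = -13; Clearance = min(Enzyme, Gene) + 4  [with Enzyme=-13, Gene=-3]  = -9.
Change = -11 − (-9) = -2.

-2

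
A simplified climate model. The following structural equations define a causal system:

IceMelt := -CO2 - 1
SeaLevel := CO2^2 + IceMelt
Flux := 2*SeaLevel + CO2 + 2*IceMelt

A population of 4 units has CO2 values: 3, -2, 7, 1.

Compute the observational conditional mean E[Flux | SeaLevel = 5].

7.5

Conditioning on SeaLevel=5 selects the 2 unit(s) with CO2 ∈ {3, -2}. Their Flux values: 5, 10. Mean = 7.5.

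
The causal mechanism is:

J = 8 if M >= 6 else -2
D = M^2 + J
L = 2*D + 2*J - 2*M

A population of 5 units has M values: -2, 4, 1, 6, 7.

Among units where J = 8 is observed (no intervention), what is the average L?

104

Conditioning on J=8 selects the 2 unit(s) with M ∈ {6, 7}. Their L values: 92, 116. Mean = 104.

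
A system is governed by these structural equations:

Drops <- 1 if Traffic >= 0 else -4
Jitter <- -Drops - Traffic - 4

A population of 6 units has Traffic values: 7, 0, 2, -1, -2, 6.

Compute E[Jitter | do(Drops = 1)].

-7

do(Drops=1) breaks Drops's dependence on Traffic. With Drops=1 fixed, Jitter across the units is -12, -5, -7, -4, -3, -11, mean -7.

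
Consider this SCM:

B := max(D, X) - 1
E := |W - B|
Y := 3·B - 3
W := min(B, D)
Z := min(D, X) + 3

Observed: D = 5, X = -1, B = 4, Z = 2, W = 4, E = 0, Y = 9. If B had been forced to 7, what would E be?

2

The intervention breaks the incoming arrows to B: B := max(D, X) - 1 no longer applies, and B = 7.
W = min(B, D)  [with B=7, D=5]  = 5
E = |W - B|  [with W=5, B=7]  = 2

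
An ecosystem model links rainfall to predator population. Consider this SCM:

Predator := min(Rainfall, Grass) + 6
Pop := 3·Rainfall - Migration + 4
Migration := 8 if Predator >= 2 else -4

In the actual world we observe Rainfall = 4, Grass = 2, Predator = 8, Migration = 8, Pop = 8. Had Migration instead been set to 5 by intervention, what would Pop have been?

11

Intervening sets Migration = 5 and removes its equation (Migration := 8 if Predator >= 2 else -4).
Pop = 3·Rainfall - Migration + 4  [with Rainfall=4, Migration=5]  = 11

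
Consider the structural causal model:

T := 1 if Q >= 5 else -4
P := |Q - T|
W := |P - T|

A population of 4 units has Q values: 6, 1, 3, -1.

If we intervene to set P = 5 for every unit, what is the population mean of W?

Under do(P=5), P's equation is replaced by P=5 for every unit. Per-unit W: 4, 9, 9, 9. Mean = 7.75.

7.75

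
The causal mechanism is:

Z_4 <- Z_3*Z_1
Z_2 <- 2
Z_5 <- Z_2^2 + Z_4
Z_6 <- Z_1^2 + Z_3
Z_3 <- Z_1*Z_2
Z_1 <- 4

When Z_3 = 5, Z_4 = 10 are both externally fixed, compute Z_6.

Setting Z_3 = 5, Z_4 = 10 by intervention discards those variables' equations.
Z_6 = Z_1^2 + Z_3  [with Z_1=4, Z_3=5]  = 21

21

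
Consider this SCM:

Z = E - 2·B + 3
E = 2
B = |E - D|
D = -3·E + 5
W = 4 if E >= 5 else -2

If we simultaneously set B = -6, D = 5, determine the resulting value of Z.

17

The joint intervention fixes B = -6, D = 5, removing each variable's own equation.
Z = E - 2·B + 3  [with E=2, B=-6]  = 17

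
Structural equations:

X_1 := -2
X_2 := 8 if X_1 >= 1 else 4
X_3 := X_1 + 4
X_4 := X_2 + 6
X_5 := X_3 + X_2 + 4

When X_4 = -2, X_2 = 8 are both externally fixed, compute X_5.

14

The joint intervention fixes X_4 = -2, X_2 = 8, removing each variable's own equation.
X_3 = X_1 + 4  [with X_1=-2]  = 2
X_5 = X_3 + X_2 + 4  [with X_3=2, X_2=8]  = 14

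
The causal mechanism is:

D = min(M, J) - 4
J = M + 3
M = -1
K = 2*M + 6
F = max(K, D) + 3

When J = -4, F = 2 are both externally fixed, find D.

-8

The joint intervention fixes J = -4, F = 2, removing each variable's own equation.
D = min(M, J) - 4  [with M=-1, J=-4]  = -8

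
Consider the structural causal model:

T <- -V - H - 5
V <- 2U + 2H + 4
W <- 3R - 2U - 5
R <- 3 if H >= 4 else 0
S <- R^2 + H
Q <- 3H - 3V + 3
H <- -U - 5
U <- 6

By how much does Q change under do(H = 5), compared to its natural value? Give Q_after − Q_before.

-48

do(H=5) replaces the equation H <- -U - 5 with the constant H = 5.
V = 2U + 2H + 4  [with U=6, H=5]  = 26
Q = 3H - 3V + 3  [with H=5, V=26]  = -60
Without intervention: H = -U - 5  [with U=6]  = -11; V = 2U + 2H + 4  [with U=6, H=-11]  = -6; Q = 3H - 3V + 3  [with H=-11, V=-6]  = -12.
Change = -60 − (-12) = -48.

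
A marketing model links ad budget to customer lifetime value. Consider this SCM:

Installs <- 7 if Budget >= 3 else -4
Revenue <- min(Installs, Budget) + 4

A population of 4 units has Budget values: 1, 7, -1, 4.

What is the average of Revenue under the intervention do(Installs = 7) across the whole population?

do(Installs=7) breaks Installs's dependence on Budget. With Installs=7 fixed, Revenue across the units is 5, 11, 3, 8, mean 6.75.

6.75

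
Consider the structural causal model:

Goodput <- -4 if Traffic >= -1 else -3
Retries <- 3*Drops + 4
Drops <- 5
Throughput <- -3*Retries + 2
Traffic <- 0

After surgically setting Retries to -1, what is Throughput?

5

The intervention breaks the incoming arrows to Retries: Retries <- 3*Drops + 4 no longer applies, and Retries = -1.
Throughput = -3*Retries + 2  [with Retries=-1]  = 5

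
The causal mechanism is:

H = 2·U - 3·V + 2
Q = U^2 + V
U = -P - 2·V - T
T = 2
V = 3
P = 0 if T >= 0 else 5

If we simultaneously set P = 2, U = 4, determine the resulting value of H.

1

Setting P = 2, U = 4 by intervention discards those variables' equations.
H = 2·U - 3·V + 2  [with U=4, V=3]  = 1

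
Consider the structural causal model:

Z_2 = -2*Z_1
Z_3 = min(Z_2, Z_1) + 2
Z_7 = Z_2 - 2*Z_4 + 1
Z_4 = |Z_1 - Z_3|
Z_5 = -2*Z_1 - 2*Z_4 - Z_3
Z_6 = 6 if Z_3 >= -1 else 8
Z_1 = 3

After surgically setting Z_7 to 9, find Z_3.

-4

Intervening sets Z_7 = 9 and removes its equation (Z_7 = Z_2 - 2*Z_4 + 1).
Z_3 is not downstream of the intervention, so its value is determined by the original equations.
Z_2 = -2*Z_1  [with Z_1=3]  = -6
Z_3 = min(Z_2, Z_1) + 2  [with Z_2=-6, Z_1=3]  = -4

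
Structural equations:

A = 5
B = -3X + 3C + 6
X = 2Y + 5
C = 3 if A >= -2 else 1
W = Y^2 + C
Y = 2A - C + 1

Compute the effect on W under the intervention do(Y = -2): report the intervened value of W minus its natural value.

-60

The intervention breaks the incoming arrows to Y: Y = 2A - C + 1 no longer applies, and Y = -2.
C = 3 if A >= -2 else 1  [with A=5]  = 3
W = Y^2 + C  [with Y=-2, C=3]  = 7
Without intervention: C = 3 if A >= -2 else 1  [with A=5]  = 3; Y = 2A - C + 1  [with A=5, C=3]  = 8; W = Y^2 + C  [with Y=8, C=3]  = 67.
Change = 7 − 67 = -60.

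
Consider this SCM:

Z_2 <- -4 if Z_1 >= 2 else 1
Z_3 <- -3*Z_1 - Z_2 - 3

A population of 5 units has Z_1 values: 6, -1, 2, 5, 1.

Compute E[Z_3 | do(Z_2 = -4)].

-6.8

The intervention sets Z_2=-4 in all 5 units regardless of Z_1. Recomputing Z_3 per unit gives -17, 4, -5, -14, -2; average -6.8.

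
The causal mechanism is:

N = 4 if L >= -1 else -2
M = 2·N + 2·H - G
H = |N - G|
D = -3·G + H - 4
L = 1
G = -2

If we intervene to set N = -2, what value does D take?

2

The intervention breaks the incoming arrows to N: N = 4 if L >= -1 else -2 no longer applies, and N = -2.
H = |N - G|  [with N=-2, G=-2]  = 0
D = -3·G + H - 4  [with G=-2, H=0]  = 2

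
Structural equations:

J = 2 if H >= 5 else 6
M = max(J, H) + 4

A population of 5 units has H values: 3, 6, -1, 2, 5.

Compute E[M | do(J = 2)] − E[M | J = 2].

-1.9

The intervention sets J=2 in all 5 units regardless of H. Recomputing M per unit gives 7, 10, 6, 6, 9; average 7.6.
Conditioning on J=2 selects the 2 unit(s) with H ∈ {6, 5}. Their M values: 10, 9. Mean = 9.5.
Difference = 7.6 − 9.5 = -1.9.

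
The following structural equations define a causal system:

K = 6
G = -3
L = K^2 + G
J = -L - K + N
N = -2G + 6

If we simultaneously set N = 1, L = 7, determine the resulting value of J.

-12

The joint intervention fixes N = 1, L = 7, removing each variable's own equation.
J = -L - K + N  [with L=7, K=6, N=1]  = -12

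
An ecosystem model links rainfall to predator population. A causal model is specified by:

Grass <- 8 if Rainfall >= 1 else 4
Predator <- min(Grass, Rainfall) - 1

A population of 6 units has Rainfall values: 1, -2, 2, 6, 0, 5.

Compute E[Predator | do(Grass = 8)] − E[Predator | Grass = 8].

-1.5

do(Grass=8) breaks Grass's dependence on Rainfall. With Grass=8 fixed, Predator across the units is 0, -3, 1, 5, -1, 4, mean 1.
Conditioning on Grass=8 selects the 4 unit(s) with Rainfall ∈ {1, 2, 6, 5}. Their Predator values: 0, 1, 5, 4. Mean = 2.5.
Difference = 1 − 2.5 = -1.5.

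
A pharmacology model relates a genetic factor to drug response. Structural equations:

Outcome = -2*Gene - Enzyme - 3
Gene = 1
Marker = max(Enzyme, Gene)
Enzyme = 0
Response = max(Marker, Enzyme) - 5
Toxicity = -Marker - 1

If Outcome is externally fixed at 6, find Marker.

do(Outcome=6) replaces the equation Outcome = -2*Gene - Enzyme - 3 with the constant Outcome = 6.
Marker is not downstream of the intervention, so its value is determined by the original equations.
Marker = max(Enzyme, Gene)  [with Enzyme=0, Gene=1]  = 1

1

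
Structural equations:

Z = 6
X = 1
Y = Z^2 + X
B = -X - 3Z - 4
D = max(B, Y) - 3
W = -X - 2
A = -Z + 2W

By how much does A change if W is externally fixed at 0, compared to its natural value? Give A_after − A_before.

6

Intervening sets W = 0 and removes its equation (W = -X - 2).
A = -Z + 2W  [with Z=6, W=0]  = -6
Without intervention: W = -X - 2  [with X=1]  = -3; A = -Z + 2W  [with Z=6, W=-3]  = -12.
Change = -6 − (-12) = 6.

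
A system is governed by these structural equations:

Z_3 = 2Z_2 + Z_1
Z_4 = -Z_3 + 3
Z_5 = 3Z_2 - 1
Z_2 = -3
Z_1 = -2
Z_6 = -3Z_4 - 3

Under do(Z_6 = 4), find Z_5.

-10

do(Z_6=4) replaces the equation Z_6 = -3Z_4 - 3 with the constant Z_6 = 4.
Since Z_5 is not a descendant of the intervened variable, it is unaffected.
Z_5 = 3Z_2 - 1  [with Z_2=-3]  = -10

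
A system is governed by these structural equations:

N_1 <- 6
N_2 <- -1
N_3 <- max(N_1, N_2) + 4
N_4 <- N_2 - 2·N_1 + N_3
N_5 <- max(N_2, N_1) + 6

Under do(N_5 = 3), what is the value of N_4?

The intervention breaks the incoming arrows to N_5: N_5 <- max(N_2, N_1) + 6 no longer applies, and N_5 = 3.
Since N_4 is not a descendant of the intervened variable, it is unaffected.
N_3 = max(N_1, N_2) + 4  [with N_1=6, N_2=-1]  = 10
N_4 = N_2 - 2·N_1 + N_3  [with N_2=-1, N_1=6, N_3=10]  = -3

-3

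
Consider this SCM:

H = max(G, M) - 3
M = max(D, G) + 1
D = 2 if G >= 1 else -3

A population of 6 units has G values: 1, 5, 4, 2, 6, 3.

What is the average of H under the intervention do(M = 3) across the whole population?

1

Every unit gets M=3 under the intervention. H values become 0, 2, 1, 0, 3, 0; E[H|do(M=3)] = 1.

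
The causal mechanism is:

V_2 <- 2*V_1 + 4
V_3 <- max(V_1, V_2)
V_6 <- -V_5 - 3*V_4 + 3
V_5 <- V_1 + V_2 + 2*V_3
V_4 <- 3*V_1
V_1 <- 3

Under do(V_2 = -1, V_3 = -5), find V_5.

Under do(V_2 = -1, V_3 = -5), each intervened variable's structural equation is replaced by its fixed value.
V_5 = V_1 + V_2 + 2*V_3  [with V_1=3, V_2=-1, V_3=-5]  = -8

-8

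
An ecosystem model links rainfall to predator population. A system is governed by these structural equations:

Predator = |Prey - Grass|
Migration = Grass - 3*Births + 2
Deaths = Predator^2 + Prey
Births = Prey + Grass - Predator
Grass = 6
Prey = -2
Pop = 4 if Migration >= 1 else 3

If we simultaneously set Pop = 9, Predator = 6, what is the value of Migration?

Setting Pop = 9, Predator = 6 by intervention discards those variables' equations.
Births = Prey + Grass - Predator  [with Prey=-2, Grass=6, Predator=6]  = -2
Migration = Grass - 3*Births + 2  [with Grass=6, Births=-2]  = 14

14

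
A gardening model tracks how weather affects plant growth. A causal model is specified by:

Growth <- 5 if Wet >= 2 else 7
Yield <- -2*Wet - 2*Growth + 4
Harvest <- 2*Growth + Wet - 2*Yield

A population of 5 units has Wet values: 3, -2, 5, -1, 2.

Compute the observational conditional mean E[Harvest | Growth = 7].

26.5

E[Harvest|Growth=7] averages over only the 2 units with Growth=7 (Wet = -2, -1): Harvest = 24, 29, mean 26.5.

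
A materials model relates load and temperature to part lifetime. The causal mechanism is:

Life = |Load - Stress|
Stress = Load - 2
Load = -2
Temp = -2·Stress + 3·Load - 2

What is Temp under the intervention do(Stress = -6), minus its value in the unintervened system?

4

The intervention breaks the incoming arrows to Stress: Stress = Load - 2 no longer applies, and Stress = -6.
Temp = -2·Stress + 3·Load - 2  [with Stress=-6, Load=-2]  = 4
Without intervention: Stress = Load - 2  [with Load=-2]  = -4; Temp = -2·Stress + 3·Load - 2  [with Stress=-4, Load=-2]  = 0.
Change = 4 − 0 = 4.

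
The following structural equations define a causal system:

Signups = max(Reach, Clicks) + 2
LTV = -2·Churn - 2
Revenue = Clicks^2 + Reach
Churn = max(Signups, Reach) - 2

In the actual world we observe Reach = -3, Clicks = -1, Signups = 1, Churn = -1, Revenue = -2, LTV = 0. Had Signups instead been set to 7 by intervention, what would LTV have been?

-12

The intervention breaks the incoming arrows to Signups: Signups = max(Reach, Clicks) + 2 no longer applies, and Signups = 7.
Churn = max(Signups, Reach) - 2  [with Signups=7, Reach=-3]  = 5
LTV = -2·Churn - 2  [with Churn=5]  = -12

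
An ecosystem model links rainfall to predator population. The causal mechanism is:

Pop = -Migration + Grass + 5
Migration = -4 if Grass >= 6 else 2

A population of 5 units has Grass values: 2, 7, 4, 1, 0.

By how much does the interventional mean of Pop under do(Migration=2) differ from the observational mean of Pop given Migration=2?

1.05

Under do(Migration=2), Migration's equation is replaced by Migration=2 for every unit. Per-unit Pop: 5, 10, 7, 4, 3. Mean = 5.8.
E[Pop|Migration=2] averages over only the 4 units with Migration=2 (Grass = 2, 4, 1, 0): Pop = 5, 7, 4, 3, mean 4.75.
Difference = 5.8 − 4.75 = 1.05.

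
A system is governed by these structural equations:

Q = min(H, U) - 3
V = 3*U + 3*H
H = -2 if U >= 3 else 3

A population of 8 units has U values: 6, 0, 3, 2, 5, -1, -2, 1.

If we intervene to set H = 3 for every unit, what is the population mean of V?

14.25

Under do(H=3), H's equation is replaced by H=3 for every unit. Per-unit V: 27, 9, 18, 15, 24, 6, 3, 12. Mean = 14.25.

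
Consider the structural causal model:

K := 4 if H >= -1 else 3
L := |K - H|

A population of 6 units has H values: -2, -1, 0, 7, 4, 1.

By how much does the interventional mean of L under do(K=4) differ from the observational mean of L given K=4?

0.5

Every unit gets K=4 under the intervention. L values become 6, 5, 4, 3, 0, 3; E[L|do(K=4)] = 3.5.
E[L|K=4] averages over only the 5 units with K=4 (H = -1, 0, 7, 4, 1): L = 5, 4, 3, 0, 3, mean 3.
Difference = 3.5 − 3 = 0.5.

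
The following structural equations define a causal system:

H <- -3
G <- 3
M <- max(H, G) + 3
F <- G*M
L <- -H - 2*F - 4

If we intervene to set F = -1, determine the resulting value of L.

Intervening sets F = -1 and removes its equation (F <- G*M).
L = -H - 2*F - 4  [with H=-3, F=-1]  = 1

1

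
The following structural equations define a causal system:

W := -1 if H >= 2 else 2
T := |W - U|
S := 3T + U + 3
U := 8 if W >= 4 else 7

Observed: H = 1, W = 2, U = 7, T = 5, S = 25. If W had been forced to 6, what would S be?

17

do(W=6) replaces the equation W := -1 if H >= 2 else 2 with the constant W = 6.
U = 8 if W >= 4 else 7  [with W=6]  = 8
T = |W - U|  [with W=6, U=8]  = 2
S = 3T + U + 3  [with T=2, U=8]  = 17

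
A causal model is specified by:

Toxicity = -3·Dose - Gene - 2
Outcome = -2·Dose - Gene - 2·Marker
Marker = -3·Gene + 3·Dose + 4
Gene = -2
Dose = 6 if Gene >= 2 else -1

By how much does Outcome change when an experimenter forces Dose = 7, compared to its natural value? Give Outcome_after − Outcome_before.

do(Dose=7) replaces the equation Dose = 6 if Gene >= 2 else -1 with the constant Dose = 7.
Marker = -3·Gene + 3·Dose + 4  [with Gene=-2, Dose=7]  = 31
Outcome = -2·Dose - Gene - 2·Marker  [with Dose=7, Gene=-2, Marker=31]  = -74
Without intervention: Dose = 6 if Gene >= 2 else -1  [with Gene=-2]  = -1; Marker = -3·Gene + 3·Dose + 4  [with Gene=-2, Dose=-1]  = 7; Outcome = -2·Dose - Gene - 2·Marker  [with Dose=-1, Gene=-2, Marker=7]  = -10.
Change = -74 − (-10) = -64.

-64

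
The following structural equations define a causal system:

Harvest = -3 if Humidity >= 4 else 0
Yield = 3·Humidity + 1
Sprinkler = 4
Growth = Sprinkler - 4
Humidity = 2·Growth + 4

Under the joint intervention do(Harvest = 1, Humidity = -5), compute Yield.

Under do(Harvest = 1, Humidity = -5), each intervened variable's structural equation is replaced by its fixed value.
Yield = 3·Humidity + 1  [with Humidity=-5]  = -14

-14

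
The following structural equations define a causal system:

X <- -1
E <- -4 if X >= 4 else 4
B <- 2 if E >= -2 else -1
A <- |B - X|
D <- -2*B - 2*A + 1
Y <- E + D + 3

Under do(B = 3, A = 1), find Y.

0

Setting B = 3, A = 1 by intervention discards those variables' equations.
E = -4 if X >= 4 else 4  [with X=-1]  = 4
D = -2*B - 2*A + 1  [with B=3, A=1]  = -7
Y = E + D + 3  [with E=4, D=-7]  = 0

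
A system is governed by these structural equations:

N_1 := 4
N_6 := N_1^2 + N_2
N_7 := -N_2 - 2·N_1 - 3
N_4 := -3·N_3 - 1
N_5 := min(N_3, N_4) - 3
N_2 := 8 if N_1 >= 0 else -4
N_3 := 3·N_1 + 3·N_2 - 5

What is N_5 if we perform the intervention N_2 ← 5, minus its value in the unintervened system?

do(N_2=5) replaces the equation N_2 := 8 if N_1 >= 0 else -4 with the constant N_2 = 5.
N_3 = 3·N_1 + 3·N_2 - 5  [with N_1=4, N_2=5]  = 22
N_4 = -3·N_3 - 1  [with N_3=22]  = -67
N_5 = min(N_3, N_4) - 3  [with N_3=22, N_4=-67]  = -70
Without intervention: N_2 = 8 if N_1 >= 0 else -4  [with N_1=4]  = 8; N_3 = 3·N_1 + 3·N_2 - 5  [with N_1=4, N_2=8]  = 31; N_4 = -3·N_3 - 1  [with N_3=31]  = -94; N_5 = min(N_3, N_4) - 3  [with N_3=31, N_4=-94]  = -97.
Change = -70 − (-97) = 27.

27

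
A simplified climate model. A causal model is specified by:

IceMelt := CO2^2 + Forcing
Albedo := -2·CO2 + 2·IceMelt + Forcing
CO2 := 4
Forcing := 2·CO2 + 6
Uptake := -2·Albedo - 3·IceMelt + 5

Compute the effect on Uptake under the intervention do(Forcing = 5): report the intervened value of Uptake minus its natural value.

81

do(Forcing=5) replaces the equation Forcing := 2·CO2 + 6 with the constant Forcing = 5.
IceMelt = CO2^2 + Forcing  [with CO2=4, Forcing=5]  = 21
Albedo = -2·CO2 + 2·IceMelt + Forcing  [with CO2=4, IceMelt=21, Forcing=5]  = 39
Uptake = -2·Albedo - 3·IceMelt + 5  [with Albedo=39, IceMelt=21]  = -136
Without intervention: Forcing = 2·CO2 + 6  [with CO2=4]  = 14; IceMelt = CO2^2 + Forcing  [with CO2=4, Forcing=14]  = 30; Albedo = -2·CO2 + 2·IceMelt + Forcing  [with CO2=4, IceMelt=30, Forcing=14]  = 66; Uptake = -2·Albedo - 3·IceMelt + 5  [with Albedo=66, IceMelt=30]  = -217.
Change = -136 − (-217) = 81.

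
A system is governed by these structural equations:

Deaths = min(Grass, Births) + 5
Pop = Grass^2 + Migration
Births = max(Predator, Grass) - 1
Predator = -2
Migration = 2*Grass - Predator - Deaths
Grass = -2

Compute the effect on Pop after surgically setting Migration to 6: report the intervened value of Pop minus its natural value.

10

The intervention breaks the incoming arrows to Migration: Migration = 2*Grass - Predator - Deaths no longer applies, and Migration = 6.
Pop = Grass^2 + Migration  [with Grass=-2, Migration=6]  = 10
Without intervention: Births = max(Predator, Grass) - 1  [with Predator=-2, Grass=-2]  = -3; Deaths = min(Grass, Births) + 5  [with Grass=-2, Births=-3]  = 2; Migration = 2*Grass - Predator - Deaths  [with Grass=-2, Predator=-2, Deaths=2]  = -4; Pop = Grass^2 + Migration  [with Grass=-2, Migration=-4]  = 0.
Change = 10 − 0 = 10.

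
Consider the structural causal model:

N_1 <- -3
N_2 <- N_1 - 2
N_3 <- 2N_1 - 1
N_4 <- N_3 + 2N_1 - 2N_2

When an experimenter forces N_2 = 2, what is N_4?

Under do(N_2=2), the mechanism N_2 <- N_1 - 2 is discarded; N_2 is fixed at 2.
N_3 = 2N_1 - 1  [with N_1=-3]  = -7
N_4 = N_3 + 2N_1 - 2N_2  [with N_3=-7, N_1=-3, N_2=2]  = -17

-17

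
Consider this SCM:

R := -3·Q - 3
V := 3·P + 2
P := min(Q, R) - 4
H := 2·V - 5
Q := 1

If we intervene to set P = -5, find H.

-31

do(P=-5) replaces the equation P := min(Q, R) - 4 with the constant P = -5.
V = 3·P + 2  [with P=-5]  = -13
H = 2·V - 5  [with V=-13]  = -31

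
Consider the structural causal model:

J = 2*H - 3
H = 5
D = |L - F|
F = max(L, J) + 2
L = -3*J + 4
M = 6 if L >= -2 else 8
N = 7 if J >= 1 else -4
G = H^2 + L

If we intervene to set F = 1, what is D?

The intervention breaks the incoming arrows to F: F = max(L, J) + 2 no longer applies, and F = 1.
J = 2*H - 3  [with H=5]  = 7
L = -3*J + 4  [with J=7]  = -17
D = |L - F|  [with L=-17, F=1]  = 18

18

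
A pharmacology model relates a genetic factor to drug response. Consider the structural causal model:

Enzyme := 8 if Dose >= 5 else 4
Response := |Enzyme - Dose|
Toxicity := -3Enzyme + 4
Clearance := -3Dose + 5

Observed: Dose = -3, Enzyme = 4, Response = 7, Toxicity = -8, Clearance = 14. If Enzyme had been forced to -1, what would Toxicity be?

7

Under do(Enzyme=-1), the mechanism Enzyme := 8 if Dose >= 5 else 4 is discarded; Enzyme is fixed at -1.
Toxicity = -3Enzyme + 4  [with Enzyme=-1]  = 7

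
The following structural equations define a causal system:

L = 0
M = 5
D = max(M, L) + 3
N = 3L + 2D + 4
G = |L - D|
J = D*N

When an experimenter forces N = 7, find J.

56

Under do(N=7), the mechanism N = 3L + 2D + 4 is discarded; N is fixed at 7.
D = max(M, L) + 3  [with M=5, L=0]  = 8
J = D*N  [with D=8, N=7]  = 56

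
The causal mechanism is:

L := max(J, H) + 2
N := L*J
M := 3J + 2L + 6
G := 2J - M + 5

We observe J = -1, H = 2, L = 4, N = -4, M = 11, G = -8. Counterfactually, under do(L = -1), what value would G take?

2

The intervention breaks the incoming arrows to L: L := max(J, H) + 2 no longer applies, and L = -1.
M = 3J + 2L + 6  [with J=-1, L=-1]  = 1
G = 2J - M + 5  [with J=-1, M=1]  = 2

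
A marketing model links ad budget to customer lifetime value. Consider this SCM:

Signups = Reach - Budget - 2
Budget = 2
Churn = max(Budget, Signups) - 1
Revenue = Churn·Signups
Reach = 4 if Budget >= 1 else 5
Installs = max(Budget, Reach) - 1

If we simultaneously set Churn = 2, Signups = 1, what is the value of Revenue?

2

Setting Churn = 2, Signups = 1 by intervention discards those variables' equations.
Revenue = Churn·Signups  [with Churn=2, Signups=1]  = 2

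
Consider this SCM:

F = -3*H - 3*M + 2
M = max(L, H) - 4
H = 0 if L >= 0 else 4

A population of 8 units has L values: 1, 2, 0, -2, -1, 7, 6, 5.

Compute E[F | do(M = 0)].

The intervention sets M=0 in all 8 units regardless of L. Recomputing F per unit gives 2, 2, 2, -10, -10, 2, 2, 2; average -1.

-1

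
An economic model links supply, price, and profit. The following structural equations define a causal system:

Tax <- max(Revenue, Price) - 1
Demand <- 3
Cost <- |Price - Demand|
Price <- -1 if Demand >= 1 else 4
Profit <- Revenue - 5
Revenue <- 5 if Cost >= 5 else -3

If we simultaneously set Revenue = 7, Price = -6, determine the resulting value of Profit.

The joint intervention fixes Revenue = 7, Price = -6, removing each variable's own equation.
Profit = Revenue - 5  [with Revenue=7]  = 2

2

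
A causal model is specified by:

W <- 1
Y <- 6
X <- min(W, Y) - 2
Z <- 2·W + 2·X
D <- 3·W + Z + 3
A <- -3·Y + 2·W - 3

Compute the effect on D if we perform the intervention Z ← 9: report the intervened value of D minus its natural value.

9

Intervening sets Z = 9 and removes its equation (Z <- 2·W + 2·X).
D = 3·W + Z + 3  [with W=1, Z=9]  = 15
Without intervention: X = min(W, Y) - 2  [with W=1, Y=6]  = -1; Z = 2·W + 2·X  [with W=1, X=-1]  = 0; D = 3·W + Z + 3  [with W=1, Z=0]  = 6.
Change = 15 − 6 = 9.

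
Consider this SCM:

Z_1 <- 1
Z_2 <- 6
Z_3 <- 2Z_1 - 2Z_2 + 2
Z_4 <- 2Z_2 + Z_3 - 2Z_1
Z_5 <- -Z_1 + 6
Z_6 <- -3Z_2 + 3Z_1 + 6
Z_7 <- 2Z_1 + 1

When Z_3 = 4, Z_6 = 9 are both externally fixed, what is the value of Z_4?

Setting Z_3 = 4, Z_6 = 9 by intervention discards those variables' equations.
Z_4 = 2Z_2 + Z_3 - 2Z_1  [with Z_2=6, Z_3=4, Z_1=1]  = 14

14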